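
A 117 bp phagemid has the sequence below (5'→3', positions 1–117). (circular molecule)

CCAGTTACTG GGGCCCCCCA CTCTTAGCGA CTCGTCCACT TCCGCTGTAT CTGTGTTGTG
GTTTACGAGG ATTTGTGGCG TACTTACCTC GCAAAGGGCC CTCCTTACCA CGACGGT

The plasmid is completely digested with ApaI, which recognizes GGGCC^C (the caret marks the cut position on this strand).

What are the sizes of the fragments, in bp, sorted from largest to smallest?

ApaI sites (GGGCCC) start at positions 11, 96.
ApaI cuts after base 5 of each site (before the last base), so after positions 15, 100.
Circular molecule, 2 cuts → 2 fragments:
  16–100 → 85 bp
  101–117 then 1–15 → 17 + 15 = 32 bp
Sorted largest to smallest: 85, 32 bp.

85, 32 bp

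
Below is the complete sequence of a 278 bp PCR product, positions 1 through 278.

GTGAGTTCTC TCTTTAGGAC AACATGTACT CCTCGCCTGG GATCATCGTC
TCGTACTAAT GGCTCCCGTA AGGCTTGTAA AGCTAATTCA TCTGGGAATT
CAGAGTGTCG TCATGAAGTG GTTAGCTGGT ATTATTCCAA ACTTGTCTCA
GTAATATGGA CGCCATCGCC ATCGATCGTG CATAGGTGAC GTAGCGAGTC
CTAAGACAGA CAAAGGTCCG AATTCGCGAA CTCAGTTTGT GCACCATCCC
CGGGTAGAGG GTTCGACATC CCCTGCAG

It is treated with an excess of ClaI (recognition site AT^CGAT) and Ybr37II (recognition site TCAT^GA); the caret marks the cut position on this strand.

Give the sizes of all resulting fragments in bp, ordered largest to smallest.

The ClaI site (ATCGAT) starts at position 171.
ClaI cuts after base 2 of each site, so after position 172.
The Ybr37II site (TCATGA) starts at position 111.
Ybr37II cuts after base 4 of each site, so after position 114.
Combined cut positions: 114, 172.
Linear molecule, 2 cuts → 3 fragments:
  1–114 → 114 bp
  115–172 → 58 bp
  173–278 → 106 bp
Sorted largest to smallest: 114, 106, 58 bp.

114, 106, 58 bp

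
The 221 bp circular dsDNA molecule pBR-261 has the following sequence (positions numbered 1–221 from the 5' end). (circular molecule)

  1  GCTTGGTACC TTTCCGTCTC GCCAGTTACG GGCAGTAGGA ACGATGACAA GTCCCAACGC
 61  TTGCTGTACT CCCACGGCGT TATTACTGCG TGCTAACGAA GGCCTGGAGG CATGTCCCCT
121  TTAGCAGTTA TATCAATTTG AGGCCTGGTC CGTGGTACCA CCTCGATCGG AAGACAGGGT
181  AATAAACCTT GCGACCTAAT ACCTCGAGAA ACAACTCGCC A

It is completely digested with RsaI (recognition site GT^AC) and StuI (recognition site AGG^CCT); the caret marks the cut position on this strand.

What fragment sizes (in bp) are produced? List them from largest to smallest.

72, 60, 41, 35, 13 bp

RsaI sites (GTAC) start at positions 6, 66, 155.
RsaI cuts after base 2 of each site, so after positions 7, 67, 156.
StuI sites (AGGCCT) start at positions 100, 141.
StuI cuts after base 3 of each site, so after positions 102, 143.
Combined cut positions: 7, 67, 102, 143, 156.
Circular molecule, 5 cuts → 5 fragments:
  8–67 → 60 bp
  68–102 → 35 bp
  103–143 → 41 bp
  144–156 → 13 bp
  157–221 then 1–7 → 65 + 7 = 72 bp
Sorted largest to smallest: 72, 60, 41, 35, 13 bp.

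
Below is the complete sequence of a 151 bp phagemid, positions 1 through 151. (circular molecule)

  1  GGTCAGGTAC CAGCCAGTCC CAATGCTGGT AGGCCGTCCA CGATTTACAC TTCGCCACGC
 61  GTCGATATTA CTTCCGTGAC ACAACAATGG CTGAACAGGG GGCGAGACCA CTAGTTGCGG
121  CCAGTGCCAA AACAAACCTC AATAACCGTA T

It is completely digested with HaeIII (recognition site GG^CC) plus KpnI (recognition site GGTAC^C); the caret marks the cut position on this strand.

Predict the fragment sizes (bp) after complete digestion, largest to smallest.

87, 41, 23 bp

HaeIII sites (GGCC) start at positions 32, 119.
HaeIII cuts after base 2 of each site, so after positions 33, 120.
The KpnI site (GGTACC) starts at position 6.
KpnI cuts after base 5 of each site (before the last base), so after position 10.
Combined cut positions: 10, 33, 120.
Circular molecule, 3 cuts → 3 fragments:
  11–33 → 23 bp
  34–120 → 87 bp
  121–151 then 1–10 → 31 + 10 = 41 bp
Sorted largest to smallest: 87, 41, 23 bp.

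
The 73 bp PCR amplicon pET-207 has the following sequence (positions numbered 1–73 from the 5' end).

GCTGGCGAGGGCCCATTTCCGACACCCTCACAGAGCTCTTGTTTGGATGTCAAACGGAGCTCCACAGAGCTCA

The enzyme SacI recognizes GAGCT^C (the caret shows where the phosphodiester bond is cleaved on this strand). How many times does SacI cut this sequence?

3

GAGCTC occurs starting at positions 33, 57, 67.
SacI cuts at 3 sites.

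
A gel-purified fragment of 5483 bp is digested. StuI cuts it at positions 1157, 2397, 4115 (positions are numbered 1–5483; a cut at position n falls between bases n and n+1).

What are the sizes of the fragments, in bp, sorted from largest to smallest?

1718, 1368, 1240, 1157 bp

Linear molecule, 3 cuts → 4 fragments:
  1157 − 0 = 1157 bp
  2397 − 1157 = 1240 bp
  4115 − 2397 = 1718 bp
  5483 − 4115 = 1368 bp
Sorted largest to smallest: 1718, 1368, 1240, 1157 bp.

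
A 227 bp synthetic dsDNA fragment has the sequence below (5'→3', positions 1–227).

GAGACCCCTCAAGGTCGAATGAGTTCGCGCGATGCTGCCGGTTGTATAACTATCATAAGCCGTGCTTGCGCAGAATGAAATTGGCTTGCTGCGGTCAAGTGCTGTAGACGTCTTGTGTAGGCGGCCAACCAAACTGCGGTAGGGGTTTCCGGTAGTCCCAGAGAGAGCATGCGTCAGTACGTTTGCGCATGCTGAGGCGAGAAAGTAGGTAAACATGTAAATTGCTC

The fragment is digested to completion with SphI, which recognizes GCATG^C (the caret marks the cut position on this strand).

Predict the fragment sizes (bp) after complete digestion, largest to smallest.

SphI sites (GCATGC) start at positions 167, 187.
SphI cuts after base 5 of each site (before the last base), so after positions 171, 191.
Linear molecule, 2 cuts → 3 fragments:
  1–171 → 171 bp
  172–191 → 20 bp
  192–227 → 36 bp
Sorted largest to smallest: 171, 36, 20 bp.

171, 36, 20 bp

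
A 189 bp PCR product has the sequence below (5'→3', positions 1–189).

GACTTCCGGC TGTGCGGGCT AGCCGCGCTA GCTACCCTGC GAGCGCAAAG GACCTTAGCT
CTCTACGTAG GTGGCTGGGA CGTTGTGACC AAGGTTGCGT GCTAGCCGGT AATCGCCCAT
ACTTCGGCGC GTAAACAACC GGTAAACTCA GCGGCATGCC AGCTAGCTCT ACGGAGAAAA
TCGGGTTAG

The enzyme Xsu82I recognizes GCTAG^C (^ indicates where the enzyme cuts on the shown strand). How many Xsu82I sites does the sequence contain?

4

GCTAGC occurs starting at positions 18, 27, 101, 162.
Xsu82I cuts at 4 sites.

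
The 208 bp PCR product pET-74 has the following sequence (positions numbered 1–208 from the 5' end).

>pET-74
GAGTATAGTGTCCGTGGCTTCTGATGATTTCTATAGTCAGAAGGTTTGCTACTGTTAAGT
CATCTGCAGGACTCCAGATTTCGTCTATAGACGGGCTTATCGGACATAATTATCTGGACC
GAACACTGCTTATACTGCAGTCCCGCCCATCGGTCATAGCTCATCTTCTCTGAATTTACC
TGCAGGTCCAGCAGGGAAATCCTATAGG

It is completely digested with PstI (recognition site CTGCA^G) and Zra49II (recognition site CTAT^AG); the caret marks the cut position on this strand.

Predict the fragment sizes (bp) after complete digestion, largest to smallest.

PstI sites (CTGCAG) start at positions 64, 135, 180.
PstI cuts after base 5 of each site (before the last base), so after positions 68, 139, 184.
Zra49II sites (CTATAG) start at positions 31, 85, 202.
Zra49II cuts after base 4 of each site, so after positions 34, 88, 205.
Combined cut positions: 34, 68, 88, 139, 184, 205.
Linear molecule, 6 cuts → 7 fragments:
  1–34 → 34 bp
  35–68 → 34 bp
  69–88 → 20 bp
  89–139 → 51 bp
  140–184 → 45 bp
  185–205 → 21 bp
  206–208 → 3 bp
Sorted largest to smallest: 51, 45, 34, 34, 21, 20, 3 bp.

51, 45, 34, 34, 21, 20, 3 bp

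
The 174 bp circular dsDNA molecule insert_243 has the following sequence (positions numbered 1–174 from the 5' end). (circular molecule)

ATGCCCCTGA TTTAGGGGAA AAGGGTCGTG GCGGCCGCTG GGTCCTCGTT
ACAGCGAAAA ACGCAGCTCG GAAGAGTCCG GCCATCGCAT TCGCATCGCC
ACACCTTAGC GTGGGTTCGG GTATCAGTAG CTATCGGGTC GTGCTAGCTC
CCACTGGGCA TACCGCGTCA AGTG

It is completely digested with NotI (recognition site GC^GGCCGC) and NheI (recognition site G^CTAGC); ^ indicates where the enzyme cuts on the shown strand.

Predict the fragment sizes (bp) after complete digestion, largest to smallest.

The NotI site (GCGGCCGC) starts at position 31.
NotI cuts after base 2 of each site, so after position 32.
The NheI site (GCTAGC) starts at position 143.
NheI cuts after the first base of each site, so after position 143.
Combined cut positions: 32, 143.
Circular molecule, 2 cuts → 2 fragments:
  33–143 → 111 bp
  144–174 then 1–32 → 31 + 32 = 63 bp
Sorted largest to smallest: 111, 63 bp.

111, 63 bp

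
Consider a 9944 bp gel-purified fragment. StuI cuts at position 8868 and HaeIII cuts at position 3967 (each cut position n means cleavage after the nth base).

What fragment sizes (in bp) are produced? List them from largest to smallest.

Combined cut positions (sorted): 3967, 8868.
Linear molecule, 2 cuts → 3 fragments:
  3967 − 0 = 3967 bp
  8868 − 3967 = 4901 bp
  9944 − 8868 = 1076 bp
Sorted largest to smallest: 4901, 3967, 1076 bp.

4901, 3967, 1076 bp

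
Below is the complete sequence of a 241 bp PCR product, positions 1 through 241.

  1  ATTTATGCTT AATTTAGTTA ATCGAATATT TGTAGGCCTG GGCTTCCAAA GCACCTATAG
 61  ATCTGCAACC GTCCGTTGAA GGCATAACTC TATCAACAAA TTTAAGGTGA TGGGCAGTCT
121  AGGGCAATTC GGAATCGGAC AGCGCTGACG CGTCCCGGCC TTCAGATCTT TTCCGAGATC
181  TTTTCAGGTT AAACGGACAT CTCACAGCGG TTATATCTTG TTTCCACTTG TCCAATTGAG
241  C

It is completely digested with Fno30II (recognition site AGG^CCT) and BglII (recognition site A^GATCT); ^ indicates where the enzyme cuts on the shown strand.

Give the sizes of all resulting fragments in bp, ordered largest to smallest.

105, 65, 36, 23, 12 bp

The Fno30II site (AGGCCT) starts at position 34.
Fno30II cuts after base 3 of each site, so after position 36.
BglII sites (AGATCT) start at positions 59, 164, 176.
BglII cuts after the first base of each site, so after positions 59, 164, 176.
Combined cut positions: 36, 59, 164, 176.
Linear molecule, 4 cuts → 5 fragments:
  1–36 → 36 bp
  37–59 → 23 bp
  60–164 → 105 bp
  165–176 → 12 bp
  177–241 → 65 bp
Sorted largest to smallest: 105, 65, 36, 23, 12 bp.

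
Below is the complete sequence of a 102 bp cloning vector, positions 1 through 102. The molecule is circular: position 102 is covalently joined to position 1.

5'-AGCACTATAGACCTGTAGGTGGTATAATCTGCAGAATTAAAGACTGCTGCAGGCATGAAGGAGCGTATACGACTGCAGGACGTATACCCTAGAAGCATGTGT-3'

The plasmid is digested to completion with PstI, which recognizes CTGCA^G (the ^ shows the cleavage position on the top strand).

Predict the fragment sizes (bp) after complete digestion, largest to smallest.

PstI sites (CTGCAG) start at positions 29, 47, 73.
PstI cuts after base 5 of each site (before the last base), so after positions 33, 51, 77.
Circular molecule, 3 cuts → 3 fragments:
  34–51 → 18 bp
  52–77 → 26 bp
  78–102 then 1–33 → 25 + 33 = 58 bp
Sorted largest to smallest: 58, 26, 18 bp.

58, 26, 18 bp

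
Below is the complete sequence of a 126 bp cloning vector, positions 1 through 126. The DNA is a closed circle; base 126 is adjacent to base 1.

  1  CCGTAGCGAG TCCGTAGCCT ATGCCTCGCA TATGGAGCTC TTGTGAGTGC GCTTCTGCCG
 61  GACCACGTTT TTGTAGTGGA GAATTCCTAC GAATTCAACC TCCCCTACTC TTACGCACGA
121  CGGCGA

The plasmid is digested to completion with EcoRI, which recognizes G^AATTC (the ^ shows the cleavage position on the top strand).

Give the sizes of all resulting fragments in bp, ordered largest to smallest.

EcoRI sites (GAATTC) start at positions 81, 91.
EcoRI cuts after the first base of each site, so after positions 81, 91.
Circular molecule, 2 cuts → 2 fragments:
  82–91 → 10 bp
  92–126 then 1–81 → 35 + 81 = 116 bp
Sorted largest to smallest: 116, 10 bp.

116, 10 bp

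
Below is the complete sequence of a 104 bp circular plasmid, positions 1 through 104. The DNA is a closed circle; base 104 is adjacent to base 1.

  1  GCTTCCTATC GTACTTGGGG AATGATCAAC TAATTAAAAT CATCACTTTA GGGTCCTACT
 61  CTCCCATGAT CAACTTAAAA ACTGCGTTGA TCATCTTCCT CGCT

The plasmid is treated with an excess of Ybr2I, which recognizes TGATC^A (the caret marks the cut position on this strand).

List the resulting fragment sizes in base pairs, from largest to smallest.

Ybr2I sites (TGATCA) start at positions 23, 67, 88.
Ybr2I cuts after base 5 of each site (before the last base), so after positions 27, 71, 92.
Circular molecule, 3 cuts → 3 fragments:
  28–71 → 44 bp
  72–92 → 21 bp
  93–104 then 1–27 → 12 + 27 = 39 bp
Sorted largest to smallest: 44, 39, 21 bp.

44, 39, 21 bp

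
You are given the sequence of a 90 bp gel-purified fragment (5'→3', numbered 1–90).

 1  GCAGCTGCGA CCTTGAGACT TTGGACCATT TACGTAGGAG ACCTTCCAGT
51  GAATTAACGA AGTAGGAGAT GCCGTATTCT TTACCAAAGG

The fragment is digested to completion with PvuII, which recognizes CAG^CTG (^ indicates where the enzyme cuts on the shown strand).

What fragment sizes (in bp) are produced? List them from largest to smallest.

86, 4 bp

The PvuII site (CAGCTG) starts at position 2.
PvuII cuts after base 3 of each site, so after position 4.
Linear molecule, 1 cut → 2 fragments:
  1–4 → 4 bp
  5–90 → 86 bp
Sorted largest to smallest: 86, 4 bp.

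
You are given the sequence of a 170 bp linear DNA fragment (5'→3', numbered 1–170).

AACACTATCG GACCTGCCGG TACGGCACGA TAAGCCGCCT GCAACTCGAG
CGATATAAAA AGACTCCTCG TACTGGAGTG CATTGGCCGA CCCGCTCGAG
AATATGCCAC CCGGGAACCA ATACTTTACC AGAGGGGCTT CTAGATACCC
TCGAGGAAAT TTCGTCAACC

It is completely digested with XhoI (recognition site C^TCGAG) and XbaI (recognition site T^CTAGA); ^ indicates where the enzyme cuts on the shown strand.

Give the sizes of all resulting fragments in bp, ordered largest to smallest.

50, 45, 45, 20, 10 bp

XhoI sites (CTCGAG) start at positions 45, 95, 150.
XhoI cuts after the first base of each site, so after positions 45, 95, 150.
The XbaI site (TCTAGA) starts at position 140.
XbaI cuts after the first base of each site, so after position 140.
Combined cut positions: 45, 95, 140, 150.
Linear molecule, 4 cuts → 5 fragments:
  1–45 → 45 bp
  46–95 → 50 bp
  96–140 → 45 bp
  141–150 → 10 bp
  151–170 → 20 bp
Sorted largest to smallest: 50, 45, 45, 20, 10 bp.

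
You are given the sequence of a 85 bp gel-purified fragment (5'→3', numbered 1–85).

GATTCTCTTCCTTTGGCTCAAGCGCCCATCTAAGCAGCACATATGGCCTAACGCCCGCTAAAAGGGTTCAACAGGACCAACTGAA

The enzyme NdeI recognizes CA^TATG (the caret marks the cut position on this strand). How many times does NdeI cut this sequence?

1

CATATG occurs starting at position 40.
NdeI cuts at 1 site.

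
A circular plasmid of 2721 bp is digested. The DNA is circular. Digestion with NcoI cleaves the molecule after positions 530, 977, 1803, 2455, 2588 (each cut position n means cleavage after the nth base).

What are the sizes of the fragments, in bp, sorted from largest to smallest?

826, 663, 652, 447, 133 bp

Circular molecule, 5 cuts → 5 fragments:
  977 − 530 = 447 bp
  1803 − 977 = 826 bp
  2455 − 1803 = 652 bp
  2588 − 2455 = 133 bp
  wrap: 2721 − 2588 + 530 = 663 bp
Sorted largest to smallest: 826, 663, 652, 447, 133 bp.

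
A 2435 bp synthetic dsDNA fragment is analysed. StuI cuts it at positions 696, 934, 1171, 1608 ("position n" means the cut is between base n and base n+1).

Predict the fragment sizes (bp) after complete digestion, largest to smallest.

827, 696, 437, 238, 237 bp

Linear molecule, 4 cuts → 5 fragments:
  696 − 0 = 696 bp
  934 − 696 = 238 bp
  1171 − 934 = 237 bp
  1608 − 1171 = 437 bp
  2435 − 1608 = 827 bp
Sorted largest to smallest: 827, 696, 437, 238, 237 bp.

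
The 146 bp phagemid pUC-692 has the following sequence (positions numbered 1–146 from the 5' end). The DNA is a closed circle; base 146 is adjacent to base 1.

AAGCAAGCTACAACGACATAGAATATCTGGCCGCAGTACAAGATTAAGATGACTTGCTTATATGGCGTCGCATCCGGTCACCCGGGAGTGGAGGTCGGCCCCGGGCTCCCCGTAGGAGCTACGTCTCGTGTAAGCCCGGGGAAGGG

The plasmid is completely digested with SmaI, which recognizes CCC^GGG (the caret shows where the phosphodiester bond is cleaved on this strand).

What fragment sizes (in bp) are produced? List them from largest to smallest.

92, 35, 19 bp

SmaI sites (CCCGGG) start at positions 81, 100, 135.
SmaI cuts after base 3 of each site, so after positions 83, 102, 137.
Circular molecule, 3 cuts → 3 fragments:
  84–102 → 19 bp
  103–137 → 35 bp
  138–146 then 1–83 → 9 + 83 = 92 bp
Sorted largest to smallest: 92, 35, 19 bp.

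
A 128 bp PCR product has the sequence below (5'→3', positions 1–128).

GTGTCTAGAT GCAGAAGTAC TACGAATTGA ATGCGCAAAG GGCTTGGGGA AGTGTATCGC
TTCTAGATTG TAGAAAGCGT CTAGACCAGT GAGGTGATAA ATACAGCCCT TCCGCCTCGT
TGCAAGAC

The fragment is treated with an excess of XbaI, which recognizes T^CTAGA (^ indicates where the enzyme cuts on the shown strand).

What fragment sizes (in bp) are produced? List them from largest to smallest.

58, 48, 18, 4 bp

XbaI sites (TCTAGA) start at positions 4, 62, 80.
XbaI cuts after the first base of each site, so after positions 4, 62, 80.
Linear molecule, 3 cuts → 4 fragments:
  1–4 → 4 bp
  5–62 → 58 bp
  63–80 → 18 bp
  81–128 → 48 bp
Sorted largest to smallest: 58, 48, 18, 4 bp.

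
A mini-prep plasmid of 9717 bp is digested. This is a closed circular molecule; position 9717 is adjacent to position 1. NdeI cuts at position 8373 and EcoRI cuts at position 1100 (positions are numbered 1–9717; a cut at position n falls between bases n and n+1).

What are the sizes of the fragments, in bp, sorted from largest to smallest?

7273, 2444 bp

Combined cut positions (sorted): 1100, 8373.
Circular molecule, 2 cuts → 2 fragments:
  8373 − 1100 = 7273 bp
  wrap: 9717 − 8373 + 1100 = 2444 bp
Sorted largest to smallest: 7273, 2444 bp.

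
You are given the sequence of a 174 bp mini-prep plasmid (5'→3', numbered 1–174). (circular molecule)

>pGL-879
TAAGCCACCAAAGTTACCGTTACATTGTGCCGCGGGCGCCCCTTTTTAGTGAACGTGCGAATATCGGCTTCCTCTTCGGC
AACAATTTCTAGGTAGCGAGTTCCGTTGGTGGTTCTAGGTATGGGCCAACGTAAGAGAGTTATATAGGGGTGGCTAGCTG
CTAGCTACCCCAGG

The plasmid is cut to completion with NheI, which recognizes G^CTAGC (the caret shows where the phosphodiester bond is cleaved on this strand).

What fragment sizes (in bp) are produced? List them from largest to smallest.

NheI sites (GCTAGC) start at positions 153, 160.
NheI cuts after the first base of each site, so after positions 153, 160.
Circular molecule, 2 cuts → 2 fragments:
  154–160 → 7 bp
  161–174 then 1–153 → 14 + 153 = 167 bp
Sorted largest to smallest: 167, 7 bp.

167, 7 bp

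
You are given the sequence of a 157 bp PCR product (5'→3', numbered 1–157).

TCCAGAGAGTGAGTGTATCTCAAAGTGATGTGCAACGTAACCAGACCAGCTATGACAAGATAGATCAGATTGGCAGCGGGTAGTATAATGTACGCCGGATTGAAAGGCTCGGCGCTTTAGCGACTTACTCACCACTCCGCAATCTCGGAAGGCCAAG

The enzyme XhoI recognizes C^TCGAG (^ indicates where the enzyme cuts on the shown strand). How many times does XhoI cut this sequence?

0

No occurrence of CTCGAG is present in the sequence.
XhoI does not cut: 0 sites.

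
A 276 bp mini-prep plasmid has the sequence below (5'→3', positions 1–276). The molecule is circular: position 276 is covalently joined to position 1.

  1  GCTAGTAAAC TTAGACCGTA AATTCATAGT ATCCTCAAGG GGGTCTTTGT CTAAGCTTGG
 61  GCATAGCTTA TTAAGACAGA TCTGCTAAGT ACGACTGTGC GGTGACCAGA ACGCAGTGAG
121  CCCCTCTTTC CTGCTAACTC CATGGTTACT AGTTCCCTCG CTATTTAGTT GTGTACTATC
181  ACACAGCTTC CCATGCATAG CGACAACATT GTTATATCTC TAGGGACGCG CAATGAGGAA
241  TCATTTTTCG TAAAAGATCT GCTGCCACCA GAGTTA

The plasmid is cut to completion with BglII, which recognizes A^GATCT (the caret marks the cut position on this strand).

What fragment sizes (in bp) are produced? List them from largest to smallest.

BglII sites (AGATCT) start at positions 78, 255.
BglII cuts after the first base of each site, so after positions 78, 255.
Circular molecule, 2 cuts → 2 fragments:
  79–255 → 177 bp
  256–276 then 1–78 → 21 + 78 = 99 bp
Sorted largest to smallest: 177, 99 bp.

177, 99 bp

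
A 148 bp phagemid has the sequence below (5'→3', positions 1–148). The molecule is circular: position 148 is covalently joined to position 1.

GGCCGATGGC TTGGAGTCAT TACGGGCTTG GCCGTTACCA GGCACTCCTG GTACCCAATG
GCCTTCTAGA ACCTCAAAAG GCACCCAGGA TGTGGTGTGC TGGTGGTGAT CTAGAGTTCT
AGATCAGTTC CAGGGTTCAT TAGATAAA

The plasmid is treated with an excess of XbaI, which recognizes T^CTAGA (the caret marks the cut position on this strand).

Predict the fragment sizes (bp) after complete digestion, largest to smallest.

95, 45, 8 bp

XbaI sites (TCTAGA) start at positions 65, 110, 118.
XbaI cuts after the first base of each site, so after positions 65, 110, 118.
Circular molecule, 3 cuts → 3 fragments:
  66–110 → 45 bp
  111–118 → 8 bp
  119–148 then 1–65 → 30 + 65 = 95 bp
Sorted largest to smallest: 95, 45, 8 bp.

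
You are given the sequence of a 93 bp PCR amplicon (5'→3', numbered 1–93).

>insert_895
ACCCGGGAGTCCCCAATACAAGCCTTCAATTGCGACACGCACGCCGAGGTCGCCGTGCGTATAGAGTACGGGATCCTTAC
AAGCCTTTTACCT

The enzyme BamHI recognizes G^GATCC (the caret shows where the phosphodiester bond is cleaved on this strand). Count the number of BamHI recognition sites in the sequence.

GGATCC occurs starting at position 71.
BamHI cuts at 1 site.

1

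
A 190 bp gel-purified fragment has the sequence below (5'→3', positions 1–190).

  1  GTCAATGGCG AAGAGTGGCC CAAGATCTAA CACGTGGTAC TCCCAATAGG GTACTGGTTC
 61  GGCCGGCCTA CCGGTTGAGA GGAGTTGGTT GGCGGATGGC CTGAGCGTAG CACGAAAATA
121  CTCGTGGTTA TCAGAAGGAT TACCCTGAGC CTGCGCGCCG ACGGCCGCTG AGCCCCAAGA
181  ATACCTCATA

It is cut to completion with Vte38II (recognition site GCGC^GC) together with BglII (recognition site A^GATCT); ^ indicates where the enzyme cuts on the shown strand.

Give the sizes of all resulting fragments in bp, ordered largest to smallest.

The Vte38II site (GCGCGC) starts at position 153.
Vte38II cuts after base 4 of each site, so after position 156.
The BglII site (AGATCT) starts at position 23.
BglII cuts after the first base of each site, so after position 23.
Combined cut positions: 23, 156.
Linear molecule, 2 cuts → 3 fragments:
  1–23 → 23 bp
  24–156 → 133 bp
  157–190 → 34 bp
Sorted largest to smallest: 133, 34, 23 bp.

133, 34, 23 bp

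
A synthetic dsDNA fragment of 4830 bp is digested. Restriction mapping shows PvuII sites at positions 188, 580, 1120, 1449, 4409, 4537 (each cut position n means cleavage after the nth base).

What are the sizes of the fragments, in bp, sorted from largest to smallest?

2960, 540, 392, 329, 293, 188, 128 bp

Linear molecule, 6 cuts → 7 fragments:
  188 − 0 = 188 bp
  580 − 188 = 392 bp
  1120 − 580 = 540 bp
  1449 − 1120 = 329 bp
  4409 − 1449 = 2960 bp
  4537 − 4409 = 128 bp
  4830 − 4537 = 293 bp
Sorted largest to smallest: 2960, 540, 392, 329, 293, 188, 128 bp.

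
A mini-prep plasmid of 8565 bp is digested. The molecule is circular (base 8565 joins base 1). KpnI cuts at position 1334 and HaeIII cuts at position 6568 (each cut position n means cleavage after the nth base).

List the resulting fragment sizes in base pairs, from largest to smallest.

5234, 3331 bp

Combined cut positions (sorted): 1334, 6568.
Circular molecule, 2 cuts → 2 fragments:
  6568 − 1334 = 5234 bp
  wrap: 8565 − 6568 + 1334 = 3331 bp
Sorted largest to smallest: 5234, 3331 bp.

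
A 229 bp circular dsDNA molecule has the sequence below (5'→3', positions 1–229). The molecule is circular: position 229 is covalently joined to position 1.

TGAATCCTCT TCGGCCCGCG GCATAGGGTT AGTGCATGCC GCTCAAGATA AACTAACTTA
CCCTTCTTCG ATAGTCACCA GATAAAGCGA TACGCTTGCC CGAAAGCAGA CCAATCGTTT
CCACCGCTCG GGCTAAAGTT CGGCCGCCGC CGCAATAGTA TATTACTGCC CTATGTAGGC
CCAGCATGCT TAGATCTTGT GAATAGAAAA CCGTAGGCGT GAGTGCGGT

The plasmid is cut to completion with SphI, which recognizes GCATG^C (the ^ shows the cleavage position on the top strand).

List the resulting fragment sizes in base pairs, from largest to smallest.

SphI sites (GCATGC) start at positions 34, 184.
SphI cuts after base 5 of each site (before the last base), so after positions 38, 188.
Circular molecule, 2 cuts → 2 fragments:
  39–188 → 150 bp
  189–229 then 1–38 → 41 + 38 = 79 bp
Sorted largest to smallest: 150, 79 bp.

150, 79 bp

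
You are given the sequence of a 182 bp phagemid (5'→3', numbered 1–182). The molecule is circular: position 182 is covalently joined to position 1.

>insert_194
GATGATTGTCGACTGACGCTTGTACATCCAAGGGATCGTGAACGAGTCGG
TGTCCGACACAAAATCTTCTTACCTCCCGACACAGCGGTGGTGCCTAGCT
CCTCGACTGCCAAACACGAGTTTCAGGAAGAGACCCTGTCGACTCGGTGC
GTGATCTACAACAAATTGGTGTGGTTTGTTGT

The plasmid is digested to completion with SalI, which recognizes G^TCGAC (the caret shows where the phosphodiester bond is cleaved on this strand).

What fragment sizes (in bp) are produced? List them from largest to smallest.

SalI sites (GTCGAC) start at positions 8, 138.
SalI cuts after the first base of each site, so after positions 8, 138.
Circular molecule, 2 cuts → 2 fragments:
  9–138 → 130 bp
  139–182 then 1–8 → 44 + 8 = 52 bp
Sorted largest to smallest: 130, 52 bp.

130, 52 bp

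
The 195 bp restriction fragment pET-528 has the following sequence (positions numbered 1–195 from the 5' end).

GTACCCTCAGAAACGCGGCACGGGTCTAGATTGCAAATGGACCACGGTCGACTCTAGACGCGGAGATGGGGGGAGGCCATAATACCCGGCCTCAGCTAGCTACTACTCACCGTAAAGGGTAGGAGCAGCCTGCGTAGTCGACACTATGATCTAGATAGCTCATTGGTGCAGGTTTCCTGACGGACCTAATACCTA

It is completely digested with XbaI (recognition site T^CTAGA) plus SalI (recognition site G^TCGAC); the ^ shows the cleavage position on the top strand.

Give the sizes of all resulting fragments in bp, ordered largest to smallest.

XbaI sites (TCTAGA) start at positions 25, 53, 150.
XbaI cuts after the first base of each site, so after positions 25, 53, 150.
SalI sites (GTCGAC) start at positions 47, 137.
SalI cuts after the first base of each site, so after positions 47, 137.
Combined cut positions: 25, 47, 53, 137, 150.
Linear molecule, 5 cuts → 6 fragments:
  1–25 → 25 bp
  26–47 → 22 bp
  48–53 → 6 bp
  54–137 → 84 bp
  138–150 → 13 bp
  151–195 → 45 bp
Sorted largest to smallest: 84, 45, 25, 22, 13, 6 bp.

84, 45, 25, 22, 13, 6 bp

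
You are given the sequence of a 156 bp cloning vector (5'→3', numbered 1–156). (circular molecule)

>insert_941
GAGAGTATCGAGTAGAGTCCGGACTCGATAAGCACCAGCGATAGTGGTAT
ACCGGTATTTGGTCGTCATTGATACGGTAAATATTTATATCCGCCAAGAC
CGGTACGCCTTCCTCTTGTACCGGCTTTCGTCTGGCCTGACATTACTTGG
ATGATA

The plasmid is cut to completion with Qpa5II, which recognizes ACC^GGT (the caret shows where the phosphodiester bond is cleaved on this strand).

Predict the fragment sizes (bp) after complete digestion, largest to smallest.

108, 48 bp

Qpa5II sites (ACCGGT) start at positions 51, 99.
Qpa5II cuts after base 3 of each site, so after positions 53, 101.
Circular molecule, 2 cuts → 2 fragments:
  54–101 → 48 bp
  102–156 then 1–53 → 55 + 53 = 108 bp
Sorted largest to smallest: 108, 48 bp.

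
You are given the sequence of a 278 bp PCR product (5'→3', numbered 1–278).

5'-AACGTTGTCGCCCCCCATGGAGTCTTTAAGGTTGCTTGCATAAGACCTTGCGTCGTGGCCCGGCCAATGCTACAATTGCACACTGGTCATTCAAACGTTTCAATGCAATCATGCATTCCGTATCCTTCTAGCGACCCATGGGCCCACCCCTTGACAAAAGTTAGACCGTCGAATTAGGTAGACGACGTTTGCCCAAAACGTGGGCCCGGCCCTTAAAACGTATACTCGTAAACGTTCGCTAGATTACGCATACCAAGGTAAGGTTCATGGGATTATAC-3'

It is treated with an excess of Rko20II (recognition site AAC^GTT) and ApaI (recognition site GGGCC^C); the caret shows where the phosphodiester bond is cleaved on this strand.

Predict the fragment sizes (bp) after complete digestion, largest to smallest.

93, 62, 48, 45, 27, 3 bp

Rko20II sites (AACGTT) start at positions 1, 94, 231.
Rko20II cuts after base 3 of each site, so after positions 3, 96, 233.
ApaI sites (GGGCCC) start at positions 140, 202.
ApaI cuts after base 5 of each site (before the last base), so after positions 144, 206.
Combined cut positions: 3, 96, 144, 206, 233.
Linear molecule, 5 cuts → 6 fragments:
  1–3 → 3 bp
  4–96 → 93 bp
  97–144 → 48 bp
  145–206 → 62 bp
  207–233 → 27 bp
  234–278 → 45 bp
Sorted largest to smallest: 93, 62, 48, 45, 27, 3 bp.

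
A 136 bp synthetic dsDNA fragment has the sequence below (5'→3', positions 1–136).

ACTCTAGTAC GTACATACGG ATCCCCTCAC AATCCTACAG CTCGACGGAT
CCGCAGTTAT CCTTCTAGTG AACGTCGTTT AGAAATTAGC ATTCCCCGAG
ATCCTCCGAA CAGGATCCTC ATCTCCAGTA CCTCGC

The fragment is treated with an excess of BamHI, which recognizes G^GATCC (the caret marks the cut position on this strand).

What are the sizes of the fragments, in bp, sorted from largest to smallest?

66, 28, 23, 19 bp

BamHI sites (GGATCC) start at positions 19, 47, 113.
BamHI cuts after the first base of each site, so after positions 19, 47, 113.
Linear molecule, 3 cuts → 4 fragments:
  1–19 → 19 bp
  20–47 → 28 bp
  48–113 → 66 bp
  114–136 → 23 bp
Sorted largest to smallest: 66, 28, 23, 19 bp.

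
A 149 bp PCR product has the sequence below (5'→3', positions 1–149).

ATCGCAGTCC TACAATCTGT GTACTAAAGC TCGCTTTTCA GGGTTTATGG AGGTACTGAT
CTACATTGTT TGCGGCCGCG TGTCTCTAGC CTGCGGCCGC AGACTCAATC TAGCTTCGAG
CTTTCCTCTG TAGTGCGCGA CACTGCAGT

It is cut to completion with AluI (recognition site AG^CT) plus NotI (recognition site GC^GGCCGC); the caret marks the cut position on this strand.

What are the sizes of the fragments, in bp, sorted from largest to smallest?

AluI sites (AGCT) start at positions 28, 112, 119.
AluI cuts after base 2 of each site, so after positions 29, 113, 120.
NotI sites (GCGGCCGC) start at positions 72, 93.
NotI cuts after base 2 of each site, so after positions 73, 94.
Combined cut positions: 29, 73, 94, 113, 120.
Linear molecule, 5 cuts → 6 fragments:
  1–29 → 29 bp
  30–73 → 44 bp
  74–94 → 21 bp
  95–113 → 19 bp
  114–120 → 7 bp
  121–149 → 29 bp
Sorted largest to smallest: 44, 29, 29, 21, 19, 7 bp.

44, 29, 29, 21, 19, 7 bp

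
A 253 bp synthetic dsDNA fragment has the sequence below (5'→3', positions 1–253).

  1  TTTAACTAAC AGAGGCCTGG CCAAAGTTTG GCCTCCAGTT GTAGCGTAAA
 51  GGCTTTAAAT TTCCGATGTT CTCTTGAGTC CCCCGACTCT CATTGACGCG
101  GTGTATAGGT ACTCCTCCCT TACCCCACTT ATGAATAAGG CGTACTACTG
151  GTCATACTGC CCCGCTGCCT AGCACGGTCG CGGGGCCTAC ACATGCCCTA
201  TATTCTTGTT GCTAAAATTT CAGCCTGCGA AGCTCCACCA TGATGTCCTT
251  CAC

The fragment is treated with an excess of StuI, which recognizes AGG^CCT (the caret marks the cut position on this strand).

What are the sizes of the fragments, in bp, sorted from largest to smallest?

238, 15 bp

The StuI site (AGGCCT) starts at position 13.
StuI cuts after base 3 of each site, so after position 15.
Linear molecule, 1 cut → 2 fragments:
  1–15 → 15 bp
  16–253 → 238 bp
Sorted largest to smallest: 238, 15 bp.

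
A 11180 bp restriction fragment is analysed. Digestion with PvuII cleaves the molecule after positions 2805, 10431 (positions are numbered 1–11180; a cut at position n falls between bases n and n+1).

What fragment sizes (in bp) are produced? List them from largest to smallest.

Linear molecule, 2 cuts → 3 fragments:
  2805 − 0 = 2805 bp
  10431 − 2805 = 7626 bp
  11180 − 10431 = 749 bp
Sorted largest to smallest: 7626, 2805, 749 bp.

7626, 2805, 749 bp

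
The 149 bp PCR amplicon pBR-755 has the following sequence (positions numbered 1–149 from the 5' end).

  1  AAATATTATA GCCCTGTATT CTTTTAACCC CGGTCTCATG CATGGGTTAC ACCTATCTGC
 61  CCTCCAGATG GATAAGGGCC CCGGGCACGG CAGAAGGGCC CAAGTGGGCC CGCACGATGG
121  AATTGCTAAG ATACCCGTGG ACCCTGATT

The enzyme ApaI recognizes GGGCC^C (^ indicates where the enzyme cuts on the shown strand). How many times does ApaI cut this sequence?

GGGCCC occurs starting at positions 76, 96, 106.
ApaI cuts at 3 sites.

3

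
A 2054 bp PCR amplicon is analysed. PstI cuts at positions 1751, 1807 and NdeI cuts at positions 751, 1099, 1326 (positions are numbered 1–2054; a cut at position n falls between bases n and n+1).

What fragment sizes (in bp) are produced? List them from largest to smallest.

751, 425, 348, 247, 227, 56 bp

Combined cut positions (sorted): 751, 1099, 1326, 1751, 1807.
Linear molecule, 5 cuts → 6 fragments:
  751 − 0 = 751 bp
  1099 − 751 = 348 bp
  1326 − 1099 = 227 bp
  1751 − 1326 = 425 bp
  1807 − 1751 = 56 bp
  2054 − 1807 = 247 bp
Sorted largest to smallest: 751, 425, 348, 247, 227, 56 bp.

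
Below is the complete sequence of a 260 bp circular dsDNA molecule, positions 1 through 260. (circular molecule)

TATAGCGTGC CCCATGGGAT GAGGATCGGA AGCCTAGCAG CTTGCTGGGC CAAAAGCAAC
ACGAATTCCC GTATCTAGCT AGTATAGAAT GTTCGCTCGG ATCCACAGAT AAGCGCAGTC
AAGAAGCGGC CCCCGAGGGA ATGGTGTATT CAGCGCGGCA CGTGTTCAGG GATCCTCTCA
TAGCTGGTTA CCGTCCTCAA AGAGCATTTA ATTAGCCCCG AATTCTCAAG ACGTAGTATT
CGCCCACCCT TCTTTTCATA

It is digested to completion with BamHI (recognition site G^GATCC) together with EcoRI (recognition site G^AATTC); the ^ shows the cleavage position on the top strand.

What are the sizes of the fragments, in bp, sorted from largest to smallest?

BamHI sites (GGATCC) start at positions 99, 170.
BamHI cuts after the first base of each site, so after positions 99, 170.
EcoRI sites (GAATTC) start at positions 63, 220.
EcoRI cuts after the first base of each site, so after positions 63, 220.
Combined cut positions: 63, 99, 170, 220.
Circular molecule, 4 cuts → 4 fragments:
  64–99 → 36 bp
  100–170 → 71 bp
  171–220 → 50 bp
  221–260 then 1–63 → 40 + 63 = 103 bp
Sorted largest to smallest: 103, 71, 50, 36 bp.

103, 71, 50, 36 bp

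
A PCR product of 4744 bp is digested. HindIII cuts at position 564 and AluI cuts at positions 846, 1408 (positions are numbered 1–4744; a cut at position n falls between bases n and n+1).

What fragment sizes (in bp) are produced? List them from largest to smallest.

Combined cut positions (sorted): 564, 846, 1408.
Linear molecule, 3 cuts → 4 fragments:
  564 − 0 = 564 bp
  846 − 564 = 282 bp
  1408 − 846 = 562 bp
  4744 − 1408 = 3336 bp
Sorted largest to smallest: 3336, 564, 562, 282 bp.

3336, 564, 562, 282 bp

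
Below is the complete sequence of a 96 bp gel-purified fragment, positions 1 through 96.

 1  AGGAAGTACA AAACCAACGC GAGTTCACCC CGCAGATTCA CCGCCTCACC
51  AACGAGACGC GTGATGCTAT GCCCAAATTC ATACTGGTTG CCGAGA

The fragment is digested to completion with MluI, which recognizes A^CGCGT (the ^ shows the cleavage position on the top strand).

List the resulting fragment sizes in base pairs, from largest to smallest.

The MluI site (ACGCGT) starts at position 57.
MluI cuts after the first base of each site, so after position 57.
Linear molecule, 1 cut → 2 fragments:
  1–57 → 57 bp
  58–96 → 39 bp
Sorted largest to smallest: 57, 39 bp.

57, 39 bp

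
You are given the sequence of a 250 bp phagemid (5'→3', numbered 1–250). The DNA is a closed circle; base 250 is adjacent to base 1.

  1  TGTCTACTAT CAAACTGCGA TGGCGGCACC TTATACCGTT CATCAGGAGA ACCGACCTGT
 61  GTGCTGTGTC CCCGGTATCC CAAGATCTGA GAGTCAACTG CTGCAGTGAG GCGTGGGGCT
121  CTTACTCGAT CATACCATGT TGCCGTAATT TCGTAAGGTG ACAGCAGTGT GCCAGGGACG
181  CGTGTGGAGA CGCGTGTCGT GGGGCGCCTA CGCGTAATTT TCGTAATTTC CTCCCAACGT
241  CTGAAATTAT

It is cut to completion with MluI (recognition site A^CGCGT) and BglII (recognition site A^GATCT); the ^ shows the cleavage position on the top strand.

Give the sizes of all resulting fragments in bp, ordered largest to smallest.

123, 95, 20, 12 bp

MluI sites (ACGCGT) start at positions 178, 190, 210.
MluI cuts after the first base of each site, so after positions 178, 190, 210.
The BglII site (AGATCT) starts at position 83.
BglII cuts after the first base of each site, so after position 83.
Combined cut positions: 83, 178, 190, 210.
Circular molecule, 4 cuts → 4 fragments:
  84–178 → 95 bp
  179–190 → 12 bp
  191–210 → 20 bp
  211–250 then 1–83 → 40 + 83 = 123 bp
Sorted largest to smallest: 123, 95, 20, 12 bp.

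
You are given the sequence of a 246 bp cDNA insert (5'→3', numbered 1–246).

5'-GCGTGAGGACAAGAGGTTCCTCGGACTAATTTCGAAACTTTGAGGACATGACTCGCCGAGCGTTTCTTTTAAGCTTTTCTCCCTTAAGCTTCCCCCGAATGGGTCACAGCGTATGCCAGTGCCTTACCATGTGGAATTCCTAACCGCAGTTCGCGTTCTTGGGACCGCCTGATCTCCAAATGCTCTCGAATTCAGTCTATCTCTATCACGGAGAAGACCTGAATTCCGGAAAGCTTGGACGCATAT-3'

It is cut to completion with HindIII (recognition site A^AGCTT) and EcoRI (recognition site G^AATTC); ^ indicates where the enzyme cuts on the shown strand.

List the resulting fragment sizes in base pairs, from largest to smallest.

HindIII sites (AAGCTT) start at positions 71, 86, 231.
HindIII cuts after the first base of each site, so after positions 71, 86, 231.
EcoRI sites (GAATTC) start at positions 134, 188, 221.
EcoRI cuts after the first base of each site, so after positions 134, 188, 221.
Combined cut positions: 71, 86, 134, 188, 221, 231.
Linear molecule, 6 cuts → 7 fragments:
  1–71 → 71 bp
  72–86 → 15 bp
  87–134 → 48 bp
  135–188 → 54 bp
  189–221 → 33 bp
  222–231 → 10 bp
  232–246 → 15 bp
Sorted largest to smallest: 71, 54, 48, 33, 15, 15, 10 bp.

71, 54, 48, 33, 15, 15, 10 bp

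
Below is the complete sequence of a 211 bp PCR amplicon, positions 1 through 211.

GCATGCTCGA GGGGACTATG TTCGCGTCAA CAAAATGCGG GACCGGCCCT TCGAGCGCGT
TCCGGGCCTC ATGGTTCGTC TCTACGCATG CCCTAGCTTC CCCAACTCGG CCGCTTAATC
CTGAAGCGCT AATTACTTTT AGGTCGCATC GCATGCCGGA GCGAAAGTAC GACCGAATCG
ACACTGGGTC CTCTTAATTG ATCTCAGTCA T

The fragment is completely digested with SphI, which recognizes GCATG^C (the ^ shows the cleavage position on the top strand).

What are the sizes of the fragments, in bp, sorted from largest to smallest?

SphI sites (GCATGC) start at positions 1, 86, 151.
SphI cuts after base 5 of each site (before the last base), so after positions 5, 90, 155.
Linear molecule, 3 cuts → 4 fragments:
  1–5 → 5 bp
  6–90 → 85 bp
  91–155 → 65 bp
  156–211 → 56 bp
Sorted largest to smallest: 85, 65, 56, 5 bp.

85, 65, 56, 5 bp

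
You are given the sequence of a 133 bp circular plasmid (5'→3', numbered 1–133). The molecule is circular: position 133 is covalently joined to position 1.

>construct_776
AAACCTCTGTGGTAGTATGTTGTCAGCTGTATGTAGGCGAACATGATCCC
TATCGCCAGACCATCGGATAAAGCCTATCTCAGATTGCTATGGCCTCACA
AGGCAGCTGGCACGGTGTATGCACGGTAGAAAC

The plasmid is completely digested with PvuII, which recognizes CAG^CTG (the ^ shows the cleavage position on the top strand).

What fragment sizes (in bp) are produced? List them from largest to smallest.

PvuII sites (CAGCTG) start at positions 24, 104.
PvuII cuts after base 3 of each site, so after positions 26, 106.
Circular molecule, 2 cuts → 2 fragments:
  27–106 → 80 bp
  107–133 then 1–26 → 27 + 26 = 53 bp
Sorted largest to smallest: 80, 53 bp.

80, 53 bp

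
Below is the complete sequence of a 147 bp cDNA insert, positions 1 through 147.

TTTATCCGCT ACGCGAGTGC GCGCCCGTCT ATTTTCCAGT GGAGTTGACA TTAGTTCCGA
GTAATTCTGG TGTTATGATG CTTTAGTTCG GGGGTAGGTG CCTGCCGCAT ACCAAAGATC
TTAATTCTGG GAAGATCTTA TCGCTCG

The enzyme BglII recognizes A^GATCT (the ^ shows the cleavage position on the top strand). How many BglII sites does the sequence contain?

2

AGATCT occurs starting at positions 116, 133.
BglII cuts at 2 sites.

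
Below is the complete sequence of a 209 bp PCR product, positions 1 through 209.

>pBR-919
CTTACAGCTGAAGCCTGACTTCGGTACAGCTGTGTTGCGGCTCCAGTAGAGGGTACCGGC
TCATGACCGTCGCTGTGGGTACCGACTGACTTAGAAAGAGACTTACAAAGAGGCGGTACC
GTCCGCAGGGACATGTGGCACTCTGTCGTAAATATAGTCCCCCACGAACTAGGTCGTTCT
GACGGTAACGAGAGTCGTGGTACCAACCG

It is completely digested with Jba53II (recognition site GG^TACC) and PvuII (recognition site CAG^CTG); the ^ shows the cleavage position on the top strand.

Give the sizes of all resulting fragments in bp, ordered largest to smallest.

Jba53II sites (GGTACC) start at positions 52, 78, 115, 199.
Jba53II cuts after base 2 of each site, so after positions 53, 79, 116, 200.
PvuII sites (CAGCTG) start at positions 5, 27.
PvuII cuts after base 3 of each site, so after positions 7, 29.
Combined cut positions: 7, 29, 53, 79, 116, 200.
Linear molecule, 6 cuts → 7 fragments:
  1–7 → 7 bp
  8–29 → 22 bp
  30–53 → 24 bp
  54–79 → 26 bp
  80–116 → 37 bp
  117–200 → 84 bp
  201–209 → 9 bp
Sorted largest to smallest: 84, 37, 26, 24, 22, 9, 7 bp.

84, 37, 26, 24, 22, 9, 7 bp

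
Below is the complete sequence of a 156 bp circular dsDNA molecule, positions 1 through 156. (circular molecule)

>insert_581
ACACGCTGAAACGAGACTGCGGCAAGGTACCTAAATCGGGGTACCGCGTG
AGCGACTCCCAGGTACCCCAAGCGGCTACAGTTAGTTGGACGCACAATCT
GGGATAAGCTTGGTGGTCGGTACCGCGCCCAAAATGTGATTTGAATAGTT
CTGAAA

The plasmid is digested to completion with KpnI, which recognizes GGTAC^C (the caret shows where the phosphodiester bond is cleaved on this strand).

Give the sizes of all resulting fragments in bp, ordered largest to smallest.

63, 57, 22, 14 bp

KpnI sites (GGTACC) start at positions 26, 40, 62, 119.
KpnI cuts after base 5 of each site (before the last base), so after positions 30, 44, 66, 123.
Circular molecule, 4 cuts → 4 fragments:
  31–44 → 14 bp
  45–66 → 22 bp
  67–123 → 57 bp
  124–156 then 1–30 → 33 + 30 = 63 bp
Sorted largest to smallest: 63, 57, 22, 14 bp.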